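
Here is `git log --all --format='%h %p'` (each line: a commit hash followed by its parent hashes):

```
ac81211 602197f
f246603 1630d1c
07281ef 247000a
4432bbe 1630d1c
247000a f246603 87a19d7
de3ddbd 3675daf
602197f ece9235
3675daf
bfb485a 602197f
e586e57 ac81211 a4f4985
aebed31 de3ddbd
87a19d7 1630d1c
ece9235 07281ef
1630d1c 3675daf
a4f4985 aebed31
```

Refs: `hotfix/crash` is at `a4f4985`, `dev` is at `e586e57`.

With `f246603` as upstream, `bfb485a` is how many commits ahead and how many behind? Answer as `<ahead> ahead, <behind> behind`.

6 ahead, 0 behind

Reachable from bfb485a: {07281ef, 1630d1c, 247000a, 3675daf, 602197f, 87a19d7, bfb485a, ece9235, f246603}.
Reachable from f246603: {1630d1c, 3675daf, f246603}.
Only in bfb485a's history (ahead): {07281ef, 247000a, 602197f, 87a19d7, bfb485a, ece9235} — 6.
Only in f246603's history (behind): {} — 0.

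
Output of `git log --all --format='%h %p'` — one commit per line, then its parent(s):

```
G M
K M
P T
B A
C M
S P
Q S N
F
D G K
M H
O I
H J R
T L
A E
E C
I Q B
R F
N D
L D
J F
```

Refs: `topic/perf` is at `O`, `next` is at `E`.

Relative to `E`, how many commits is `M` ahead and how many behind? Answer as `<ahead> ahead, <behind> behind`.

0 ahead, 2 behind

Reachable from M: {F, H, J, M, R}.
Reachable from E: {C, E, F, H, J, M, R}.
Only in M's history (ahead): {} — 0.
Only in E's history (behind): {C, E} — 2.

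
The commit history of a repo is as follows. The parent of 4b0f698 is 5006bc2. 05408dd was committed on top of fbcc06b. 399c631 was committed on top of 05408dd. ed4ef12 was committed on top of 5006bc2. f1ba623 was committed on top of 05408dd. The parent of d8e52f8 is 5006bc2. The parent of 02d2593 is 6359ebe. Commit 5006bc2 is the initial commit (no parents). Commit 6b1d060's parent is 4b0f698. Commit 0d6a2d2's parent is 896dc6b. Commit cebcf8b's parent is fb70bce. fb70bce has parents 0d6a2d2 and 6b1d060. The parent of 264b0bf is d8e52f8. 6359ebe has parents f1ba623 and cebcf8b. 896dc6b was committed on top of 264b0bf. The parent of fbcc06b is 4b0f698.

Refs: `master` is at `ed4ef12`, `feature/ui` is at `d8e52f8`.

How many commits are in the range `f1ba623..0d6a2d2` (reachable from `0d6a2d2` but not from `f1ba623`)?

4

Reachable from 0d6a2d2: {0d6a2d2, 264b0bf, 5006bc2, 896dc6b, d8e52f8}.
Reachable from f1ba623: {05408dd, 4b0f698, 5006bc2, f1ba623, fbcc06b}.
In 0d6a2d2's history but not f1ba623's: {0d6a2d2, 264b0bf, 896dc6b, d8e52f8} — 4 commits.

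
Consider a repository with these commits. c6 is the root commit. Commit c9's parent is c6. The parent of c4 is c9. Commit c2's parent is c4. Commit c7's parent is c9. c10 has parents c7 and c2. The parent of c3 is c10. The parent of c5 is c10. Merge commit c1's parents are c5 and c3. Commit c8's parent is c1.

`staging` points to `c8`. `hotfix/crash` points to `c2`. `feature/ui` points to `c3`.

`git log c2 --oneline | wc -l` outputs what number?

Walking parent pointers from c2: reachable set = {c2, c4, c6, c9}.
That is 4 commits.

4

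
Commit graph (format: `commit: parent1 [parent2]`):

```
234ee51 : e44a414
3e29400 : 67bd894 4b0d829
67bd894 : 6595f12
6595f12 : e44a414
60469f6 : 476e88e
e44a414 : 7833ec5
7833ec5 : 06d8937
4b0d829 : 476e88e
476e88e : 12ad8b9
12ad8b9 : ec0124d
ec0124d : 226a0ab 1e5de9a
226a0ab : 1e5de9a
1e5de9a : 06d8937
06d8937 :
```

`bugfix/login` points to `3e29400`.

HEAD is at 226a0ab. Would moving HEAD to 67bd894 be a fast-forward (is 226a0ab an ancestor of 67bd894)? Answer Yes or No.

A fast-forward from 226a0ab to 67bd894 is possible iff 226a0ab is an ancestor of 67bd894.
Ancestors of 67bd894: {06d8937, 6595f12, 67bd894, 7833ec5, e44a414}.
226a0ab is not among them, so fast-forward is not possible.

No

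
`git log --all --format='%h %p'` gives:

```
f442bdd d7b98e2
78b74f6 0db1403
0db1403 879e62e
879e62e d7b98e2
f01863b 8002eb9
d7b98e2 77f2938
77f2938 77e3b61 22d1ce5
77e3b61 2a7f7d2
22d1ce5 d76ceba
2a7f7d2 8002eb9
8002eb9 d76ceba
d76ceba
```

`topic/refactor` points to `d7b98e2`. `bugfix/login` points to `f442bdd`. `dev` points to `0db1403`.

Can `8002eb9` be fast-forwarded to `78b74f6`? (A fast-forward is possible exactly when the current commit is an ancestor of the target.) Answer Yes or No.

Yes

A fast-forward from 8002eb9 to 78b74f6 is possible iff 8002eb9 is an ancestor of 78b74f6.
Ancestors of 78b74f6: {0db1403, 22d1ce5, 2a7f7d2, 77e3b61, 77f2938, 78b74f6, 8002eb9, 879e62e, d76ceba, d7b98e2}.
8002eb9 is among them, so fast-forward is possible.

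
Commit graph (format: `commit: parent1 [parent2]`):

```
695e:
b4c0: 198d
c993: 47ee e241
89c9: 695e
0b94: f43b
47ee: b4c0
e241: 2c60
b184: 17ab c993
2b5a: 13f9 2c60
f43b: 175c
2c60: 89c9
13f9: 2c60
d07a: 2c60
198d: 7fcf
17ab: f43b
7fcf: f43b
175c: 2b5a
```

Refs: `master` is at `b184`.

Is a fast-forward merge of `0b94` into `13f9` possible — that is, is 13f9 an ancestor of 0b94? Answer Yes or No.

Yes

A fast-forward from 13f9 to 0b94 is possible iff 13f9 is an ancestor of 0b94.
Ancestors of 0b94: {0b94, 13f9, 175c, 2b5a, 2c60, 695e, 89c9, f43b}.
13f9 is among them, so fast-forward is possible.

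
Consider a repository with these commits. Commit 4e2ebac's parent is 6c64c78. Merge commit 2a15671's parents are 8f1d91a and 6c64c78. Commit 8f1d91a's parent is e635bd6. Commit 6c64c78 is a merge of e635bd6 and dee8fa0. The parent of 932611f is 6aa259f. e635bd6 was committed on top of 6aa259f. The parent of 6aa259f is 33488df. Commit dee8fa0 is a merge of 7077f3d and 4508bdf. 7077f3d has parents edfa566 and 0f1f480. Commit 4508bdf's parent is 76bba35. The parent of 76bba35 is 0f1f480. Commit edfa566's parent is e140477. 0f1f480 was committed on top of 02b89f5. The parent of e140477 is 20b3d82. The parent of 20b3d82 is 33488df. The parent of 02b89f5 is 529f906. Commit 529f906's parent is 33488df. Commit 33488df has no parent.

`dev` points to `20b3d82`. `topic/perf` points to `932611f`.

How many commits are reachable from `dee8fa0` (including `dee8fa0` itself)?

11

Walking parent pointers from dee8fa0: reachable set = {02b89f5, 0f1f480, 20b3d82, 33488df, 4508bdf, 529f906, 7077f3d, 76bba35, dee8fa0, e140477, edfa566}.
That is 11 commits.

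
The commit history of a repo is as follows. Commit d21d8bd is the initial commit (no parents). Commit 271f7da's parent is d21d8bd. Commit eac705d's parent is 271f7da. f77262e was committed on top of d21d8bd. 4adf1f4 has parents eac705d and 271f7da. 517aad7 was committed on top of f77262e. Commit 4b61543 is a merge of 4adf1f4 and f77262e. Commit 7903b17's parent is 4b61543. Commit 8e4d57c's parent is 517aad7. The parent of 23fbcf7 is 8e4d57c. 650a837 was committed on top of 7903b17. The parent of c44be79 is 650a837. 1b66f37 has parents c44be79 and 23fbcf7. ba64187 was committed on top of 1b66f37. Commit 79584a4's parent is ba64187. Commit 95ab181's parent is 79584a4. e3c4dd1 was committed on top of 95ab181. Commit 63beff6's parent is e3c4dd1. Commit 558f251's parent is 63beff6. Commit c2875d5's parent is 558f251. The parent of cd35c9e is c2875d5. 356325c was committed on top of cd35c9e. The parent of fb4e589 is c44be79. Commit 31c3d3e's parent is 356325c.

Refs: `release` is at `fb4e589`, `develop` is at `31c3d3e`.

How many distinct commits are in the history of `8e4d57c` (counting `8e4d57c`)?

Walking parent pointers from 8e4d57c: reachable set = {517aad7, 8e4d57c, d21d8bd, f77262e}.
That is 4 commits.

4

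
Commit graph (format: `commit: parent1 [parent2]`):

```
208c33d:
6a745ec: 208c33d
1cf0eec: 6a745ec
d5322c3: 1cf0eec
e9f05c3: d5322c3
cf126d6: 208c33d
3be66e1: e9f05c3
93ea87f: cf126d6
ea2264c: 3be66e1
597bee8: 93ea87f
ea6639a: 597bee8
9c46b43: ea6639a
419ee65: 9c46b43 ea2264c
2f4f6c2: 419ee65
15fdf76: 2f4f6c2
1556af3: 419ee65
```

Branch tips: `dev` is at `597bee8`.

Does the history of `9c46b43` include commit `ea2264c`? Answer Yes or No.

Ancestors of 9c46b43: {208c33d, 597bee8, 93ea87f, 9c46b43, cf126d6, ea6639a}.
ea2264c is not in that set, so it is not an ancestor of 9c46b43.

No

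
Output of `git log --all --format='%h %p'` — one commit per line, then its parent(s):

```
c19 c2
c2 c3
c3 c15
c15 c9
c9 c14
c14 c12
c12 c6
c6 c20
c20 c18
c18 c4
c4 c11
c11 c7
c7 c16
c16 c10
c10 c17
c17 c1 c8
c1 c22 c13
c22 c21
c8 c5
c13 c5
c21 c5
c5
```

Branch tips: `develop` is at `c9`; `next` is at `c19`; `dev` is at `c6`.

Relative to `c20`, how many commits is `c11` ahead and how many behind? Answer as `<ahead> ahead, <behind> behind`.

0 ahead, 3 behind

Reachable from c11: {c1, c10, c11, c13, c16, c17, c21, c22, c5, c7, c8}.
Reachable from c20: {c1, c10, c11, c13, c16, c17, c18, c20, c21, c22, c4, c5, c7, c8}.
Only in c11's history (ahead): {} — 0.
Only in c20's history (behind): {c18, c20, c4} — 3.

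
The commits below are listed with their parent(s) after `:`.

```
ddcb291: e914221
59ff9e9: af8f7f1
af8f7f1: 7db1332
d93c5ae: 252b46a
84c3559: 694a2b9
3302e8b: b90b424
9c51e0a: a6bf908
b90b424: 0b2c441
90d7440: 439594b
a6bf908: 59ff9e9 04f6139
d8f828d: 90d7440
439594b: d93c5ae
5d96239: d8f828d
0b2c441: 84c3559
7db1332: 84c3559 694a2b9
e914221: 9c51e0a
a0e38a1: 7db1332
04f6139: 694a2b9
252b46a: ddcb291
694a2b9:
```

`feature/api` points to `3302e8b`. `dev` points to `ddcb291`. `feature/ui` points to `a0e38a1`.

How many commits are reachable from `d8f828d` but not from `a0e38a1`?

Reachable from d8f828d: {04f6139, 252b46a, 439594b, 59ff9e9, 694a2b9, 7db1332, 84c3559, 90d7440, 9c51e0a, a6bf908, af8f7f1, d8f828d, d93c5ae, ddcb291, e914221}.
Reachable from a0e38a1: {694a2b9, 7db1332, 84c3559, a0e38a1}.
In d8f828d's history but not a0e38a1's: {04f6139, 252b46a, 439594b, 59ff9e9, 90d7440, 9c51e0a, a6bf908, af8f7f1, d8f828d, d93c5ae, ddcb291, e914221} — 12 commits.

12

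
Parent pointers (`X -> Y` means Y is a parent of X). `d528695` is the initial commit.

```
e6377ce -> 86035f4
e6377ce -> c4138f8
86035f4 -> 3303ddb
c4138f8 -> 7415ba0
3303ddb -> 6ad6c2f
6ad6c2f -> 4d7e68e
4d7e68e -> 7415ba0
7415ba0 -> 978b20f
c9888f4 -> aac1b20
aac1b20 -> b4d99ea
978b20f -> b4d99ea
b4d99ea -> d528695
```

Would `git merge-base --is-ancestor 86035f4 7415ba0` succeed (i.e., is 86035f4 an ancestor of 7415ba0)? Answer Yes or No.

Ancestors of 7415ba0: {7415ba0, 978b20f, b4d99ea, d528695}.
86035f4 is not in that set, so it is not an ancestor of 7415ba0.

No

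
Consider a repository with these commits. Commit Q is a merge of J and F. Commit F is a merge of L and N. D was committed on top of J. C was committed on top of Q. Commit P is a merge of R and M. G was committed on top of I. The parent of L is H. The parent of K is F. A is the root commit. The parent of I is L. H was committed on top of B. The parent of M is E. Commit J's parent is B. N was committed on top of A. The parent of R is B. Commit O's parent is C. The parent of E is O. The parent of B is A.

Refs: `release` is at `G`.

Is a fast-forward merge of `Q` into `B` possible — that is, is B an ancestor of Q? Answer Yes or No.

Yes

A fast-forward from B to Q is possible iff B is an ancestor of Q.
Ancestors of Q: {A, B, F, H, J, L, N, Q}.
B is among them, so fast-forward is possible.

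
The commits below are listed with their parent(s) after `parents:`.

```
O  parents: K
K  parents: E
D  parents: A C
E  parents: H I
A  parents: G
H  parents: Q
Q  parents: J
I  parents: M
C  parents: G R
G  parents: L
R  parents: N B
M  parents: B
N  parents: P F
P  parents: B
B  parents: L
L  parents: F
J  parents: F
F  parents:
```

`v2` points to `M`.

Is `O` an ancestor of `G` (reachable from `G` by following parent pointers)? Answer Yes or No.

Ancestors of G: {F, G, L}.
O is not in that set, so it is not an ancestor of G.

No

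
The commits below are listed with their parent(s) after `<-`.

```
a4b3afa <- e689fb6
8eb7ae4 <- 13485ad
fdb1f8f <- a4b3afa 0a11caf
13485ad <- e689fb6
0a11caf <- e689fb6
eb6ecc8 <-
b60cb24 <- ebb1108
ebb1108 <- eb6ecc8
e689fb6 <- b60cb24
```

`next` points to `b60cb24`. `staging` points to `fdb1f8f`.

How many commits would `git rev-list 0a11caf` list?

5

Walking parent pointers from 0a11caf: reachable set = {0a11caf, b60cb24, e689fb6, eb6ecc8, ebb1108}.
That is 5 commits.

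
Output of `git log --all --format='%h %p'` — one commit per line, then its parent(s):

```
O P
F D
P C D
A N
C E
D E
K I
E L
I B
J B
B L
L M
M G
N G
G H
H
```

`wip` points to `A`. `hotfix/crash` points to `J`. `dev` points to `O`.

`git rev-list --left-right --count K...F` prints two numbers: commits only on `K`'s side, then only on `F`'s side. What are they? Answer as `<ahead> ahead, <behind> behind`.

3 ahead, 3 behind

Reachable from K: {B, G, H, I, K, L, M}.
Reachable from F: {D, E, F, G, H, L, M}.
Only in K's history (ahead): {B, I, K} — 3.
Only in F's history (behind): {D, E, F} — 3.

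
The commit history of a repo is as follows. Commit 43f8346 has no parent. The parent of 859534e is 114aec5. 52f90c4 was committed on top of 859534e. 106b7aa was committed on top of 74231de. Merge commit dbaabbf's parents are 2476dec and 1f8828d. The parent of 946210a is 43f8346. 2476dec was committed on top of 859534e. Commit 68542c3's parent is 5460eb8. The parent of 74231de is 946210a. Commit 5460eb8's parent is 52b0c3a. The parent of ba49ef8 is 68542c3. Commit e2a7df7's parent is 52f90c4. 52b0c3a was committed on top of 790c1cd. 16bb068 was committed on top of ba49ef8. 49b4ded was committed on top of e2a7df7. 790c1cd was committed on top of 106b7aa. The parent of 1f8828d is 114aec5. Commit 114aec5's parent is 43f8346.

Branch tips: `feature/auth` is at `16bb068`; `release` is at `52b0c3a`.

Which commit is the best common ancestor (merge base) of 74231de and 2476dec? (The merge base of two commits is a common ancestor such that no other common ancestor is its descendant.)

Ancestors of 74231de: {43f8346, 74231de, 946210a}.
Ancestors of 2476dec: {114aec5, 2476dec, 43f8346, 859534e}.
Common ancestors: {43f8346}.
The only common ancestor is 43f8346, so it is the merge base.

43f8346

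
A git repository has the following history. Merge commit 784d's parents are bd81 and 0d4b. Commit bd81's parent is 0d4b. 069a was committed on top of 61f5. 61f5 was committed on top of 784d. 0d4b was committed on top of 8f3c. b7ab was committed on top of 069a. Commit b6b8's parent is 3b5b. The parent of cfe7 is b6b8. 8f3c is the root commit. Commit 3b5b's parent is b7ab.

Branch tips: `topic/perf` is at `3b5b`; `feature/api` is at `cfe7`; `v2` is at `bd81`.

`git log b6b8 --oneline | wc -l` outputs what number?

9

Walking parent pointers from b6b8: reachable set = {069a, 0d4b, 3b5b, 61f5, 784d, 8f3c, b6b8, b7ab, bd81}.
That is 9 commits.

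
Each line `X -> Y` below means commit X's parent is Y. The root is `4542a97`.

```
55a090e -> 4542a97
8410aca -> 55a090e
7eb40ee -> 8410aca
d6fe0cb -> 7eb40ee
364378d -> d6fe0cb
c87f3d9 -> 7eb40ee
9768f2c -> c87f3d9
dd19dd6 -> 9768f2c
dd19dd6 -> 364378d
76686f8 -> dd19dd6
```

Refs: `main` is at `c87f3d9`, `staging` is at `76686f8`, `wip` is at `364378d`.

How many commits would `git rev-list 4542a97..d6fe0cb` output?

Reachable from d6fe0cb: {4542a97, 55a090e, 7eb40ee, 8410aca, d6fe0cb}.
Reachable from 4542a97: {4542a97}.
In d6fe0cb's history but not 4542a97's: {55a090e, 7eb40ee, 8410aca, d6fe0cb} — 4 commits.

4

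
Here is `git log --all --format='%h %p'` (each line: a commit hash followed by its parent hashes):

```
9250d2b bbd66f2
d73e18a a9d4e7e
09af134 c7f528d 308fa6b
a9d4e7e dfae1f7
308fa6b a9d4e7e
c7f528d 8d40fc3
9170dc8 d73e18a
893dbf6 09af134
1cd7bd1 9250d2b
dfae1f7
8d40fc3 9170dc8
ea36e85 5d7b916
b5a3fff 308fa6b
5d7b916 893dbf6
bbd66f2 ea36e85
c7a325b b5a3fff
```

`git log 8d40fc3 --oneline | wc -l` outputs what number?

Walking parent pointers from 8d40fc3: reachable set = {8d40fc3, 9170dc8, a9d4e7e, d73e18a, dfae1f7}.
That is 5 commits.

5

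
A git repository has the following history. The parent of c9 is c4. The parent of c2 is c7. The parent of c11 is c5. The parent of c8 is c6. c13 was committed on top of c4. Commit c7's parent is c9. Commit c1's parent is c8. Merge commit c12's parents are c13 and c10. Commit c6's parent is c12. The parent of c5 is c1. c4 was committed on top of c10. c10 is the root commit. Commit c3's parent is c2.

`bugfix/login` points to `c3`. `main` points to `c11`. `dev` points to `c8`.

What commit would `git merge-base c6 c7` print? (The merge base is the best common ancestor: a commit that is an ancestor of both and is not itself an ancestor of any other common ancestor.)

Ancestors of c6: {c10, c12, c13, c4, c6}.
Ancestors of c7: {c10, c4, c7, c9}.
Common ancestors: {c10, c4}.
Among these, c4 is not an ancestor of any other common ancestor — it is the merge base.

c4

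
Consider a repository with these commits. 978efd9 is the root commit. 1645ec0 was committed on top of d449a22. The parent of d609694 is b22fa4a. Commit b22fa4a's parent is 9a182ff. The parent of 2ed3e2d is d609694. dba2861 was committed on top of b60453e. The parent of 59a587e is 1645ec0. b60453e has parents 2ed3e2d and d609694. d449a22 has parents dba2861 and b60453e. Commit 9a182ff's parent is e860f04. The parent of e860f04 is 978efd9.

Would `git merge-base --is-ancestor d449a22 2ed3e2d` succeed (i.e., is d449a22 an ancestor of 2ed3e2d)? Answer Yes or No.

Ancestors of 2ed3e2d: {2ed3e2d, 978efd9, 9a182ff, b22fa4a, d609694, e860f04}.
d449a22 is not in that set, so it is not an ancestor of 2ed3e2d.

No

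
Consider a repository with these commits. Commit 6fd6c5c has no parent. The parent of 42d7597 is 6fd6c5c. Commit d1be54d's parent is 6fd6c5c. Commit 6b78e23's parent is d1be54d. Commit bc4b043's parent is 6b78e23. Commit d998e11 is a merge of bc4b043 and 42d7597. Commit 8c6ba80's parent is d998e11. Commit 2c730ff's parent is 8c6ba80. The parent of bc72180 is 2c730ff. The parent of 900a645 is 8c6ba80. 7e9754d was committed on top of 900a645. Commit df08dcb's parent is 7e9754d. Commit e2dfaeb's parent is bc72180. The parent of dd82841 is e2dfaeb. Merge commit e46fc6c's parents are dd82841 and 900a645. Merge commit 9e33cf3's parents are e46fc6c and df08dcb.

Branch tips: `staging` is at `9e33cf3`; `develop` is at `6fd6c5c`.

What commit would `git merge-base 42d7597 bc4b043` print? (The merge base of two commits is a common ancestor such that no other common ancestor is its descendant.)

6fd6c5c

Ancestors of 42d7597: {42d7597, 6fd6c5c}.
Ancestors of bc4b043: {6b78e23, 6fd6c5c, bc4b043, d1be54d}.
Common ancestors: {6fd6c5c}.
The only common ancestor is 6fd6c5c, so it is the merge base.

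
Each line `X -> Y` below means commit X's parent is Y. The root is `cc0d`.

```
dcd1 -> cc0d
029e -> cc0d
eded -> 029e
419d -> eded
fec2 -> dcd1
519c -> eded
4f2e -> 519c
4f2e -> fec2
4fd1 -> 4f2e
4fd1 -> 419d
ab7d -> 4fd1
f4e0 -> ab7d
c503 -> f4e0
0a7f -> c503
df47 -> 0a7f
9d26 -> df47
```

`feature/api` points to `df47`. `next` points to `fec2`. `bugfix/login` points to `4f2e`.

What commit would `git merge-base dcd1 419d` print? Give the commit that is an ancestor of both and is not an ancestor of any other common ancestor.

cc0d

Ancestors of dcd1: {cc0d, dcd1}.
Ancestors of 419d: {029e, 419d, cc0d, eded}.
Common ancestors: {cc0d}.
The only common ancestor is cc0d, so it is the merge base.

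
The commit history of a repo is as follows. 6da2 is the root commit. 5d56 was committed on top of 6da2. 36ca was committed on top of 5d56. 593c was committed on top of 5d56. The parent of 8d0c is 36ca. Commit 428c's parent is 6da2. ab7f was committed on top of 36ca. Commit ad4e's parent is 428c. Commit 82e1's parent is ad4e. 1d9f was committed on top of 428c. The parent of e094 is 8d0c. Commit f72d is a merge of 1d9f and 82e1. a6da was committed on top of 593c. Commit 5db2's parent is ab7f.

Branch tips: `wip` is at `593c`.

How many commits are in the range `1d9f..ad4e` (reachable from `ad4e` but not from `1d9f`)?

1

Reachable from ad4e: {428c, 6da2, ad4e}.
Reachable from 1d9f: {1d9f, 428c, 6da2}.
In ad4e's history but not 1d9f's: {ad4e} — 1 commit.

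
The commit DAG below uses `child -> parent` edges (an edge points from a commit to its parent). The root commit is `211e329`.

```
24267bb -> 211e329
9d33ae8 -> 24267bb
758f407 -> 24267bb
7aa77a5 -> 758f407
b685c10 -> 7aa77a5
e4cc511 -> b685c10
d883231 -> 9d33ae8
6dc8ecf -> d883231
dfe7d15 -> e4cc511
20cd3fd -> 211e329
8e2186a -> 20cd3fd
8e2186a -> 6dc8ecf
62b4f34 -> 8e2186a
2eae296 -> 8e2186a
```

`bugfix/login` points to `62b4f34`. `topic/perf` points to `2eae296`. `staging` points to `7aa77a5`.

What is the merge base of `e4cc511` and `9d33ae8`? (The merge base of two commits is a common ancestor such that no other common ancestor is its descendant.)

Ancestors of e4cc511: {211e329, 24267bb, 758f407, 7aa77a5, b685c10, e4cc511}.
Ancestors of 9d33ae8: {211e329, 24267bb, 9d33ae8}.
Common ancestors: {211e329, 24267bb}.
Among these, 24267bb is not an ancestor of any other common ancestor — it is the merge base.

24267bb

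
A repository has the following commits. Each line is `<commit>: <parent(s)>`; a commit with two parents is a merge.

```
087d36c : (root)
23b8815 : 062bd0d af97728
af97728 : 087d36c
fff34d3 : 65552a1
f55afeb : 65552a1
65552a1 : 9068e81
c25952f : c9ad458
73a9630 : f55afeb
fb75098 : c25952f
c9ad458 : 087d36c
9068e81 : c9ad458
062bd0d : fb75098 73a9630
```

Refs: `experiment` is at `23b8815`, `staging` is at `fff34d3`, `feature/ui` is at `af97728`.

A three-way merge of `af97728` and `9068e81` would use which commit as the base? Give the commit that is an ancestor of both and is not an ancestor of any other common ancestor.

087d36c

Ancestors of af97728: {087d36c, af97728}.
Ancestors of 9068e81: {087d36c, 9068e81, c9ad458}.
Common ancestors: {087d36c}.
The only common ancestor is 087d36c, so it is the merge base.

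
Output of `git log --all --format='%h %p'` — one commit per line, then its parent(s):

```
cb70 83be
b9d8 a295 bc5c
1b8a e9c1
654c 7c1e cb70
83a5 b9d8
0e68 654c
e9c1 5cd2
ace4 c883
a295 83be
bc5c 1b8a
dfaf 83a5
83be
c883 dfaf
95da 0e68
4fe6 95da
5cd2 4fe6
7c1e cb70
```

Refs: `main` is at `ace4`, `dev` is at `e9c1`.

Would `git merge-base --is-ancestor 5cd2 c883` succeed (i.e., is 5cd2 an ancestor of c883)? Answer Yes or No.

Ancestors of c883 (commits reachable by following parents): {0e68, 1b8a, 4fe6, 5cd2, 654c, 7c1e, 83a5, 83be, 95da, a295, b9d8, bc5c, c883, cb70, dfaf, e9c1}.
5cd2 is in that set, so it is an ancestor of c883.

Yes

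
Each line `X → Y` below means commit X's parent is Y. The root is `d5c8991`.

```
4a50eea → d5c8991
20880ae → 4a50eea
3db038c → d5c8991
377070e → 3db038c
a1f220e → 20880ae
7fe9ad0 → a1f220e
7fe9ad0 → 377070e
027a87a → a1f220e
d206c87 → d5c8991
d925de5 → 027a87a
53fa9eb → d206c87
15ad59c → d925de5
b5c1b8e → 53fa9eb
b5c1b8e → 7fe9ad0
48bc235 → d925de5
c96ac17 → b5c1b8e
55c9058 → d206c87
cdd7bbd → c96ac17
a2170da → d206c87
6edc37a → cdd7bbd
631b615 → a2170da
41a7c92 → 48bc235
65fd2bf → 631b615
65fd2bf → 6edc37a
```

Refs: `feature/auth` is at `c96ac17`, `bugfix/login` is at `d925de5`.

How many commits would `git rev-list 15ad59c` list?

7

Walking parent pointers from 15ad59c: reachable set = {027a87a, 15ad59c, 20880ae, 4a50eea, a1f220e, d5c8991, d925de5}.
That is 7 commits.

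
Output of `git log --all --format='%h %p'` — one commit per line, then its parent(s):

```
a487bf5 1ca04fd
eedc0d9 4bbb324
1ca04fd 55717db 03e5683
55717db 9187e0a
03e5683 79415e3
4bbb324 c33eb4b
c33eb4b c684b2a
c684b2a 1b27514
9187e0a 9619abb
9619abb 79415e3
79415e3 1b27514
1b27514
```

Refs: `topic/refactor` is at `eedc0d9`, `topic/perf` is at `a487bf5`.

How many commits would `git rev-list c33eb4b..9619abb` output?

2

Reachable from 9619abb: {1b27514, 79415e3, 9619abb}.
Reachable from c33eb4b: {1b27514, c33eb4b, c684b2a}.
In 9619abb's history but not c33eb4b's: {79415e3, 9619abb} — 2 commits.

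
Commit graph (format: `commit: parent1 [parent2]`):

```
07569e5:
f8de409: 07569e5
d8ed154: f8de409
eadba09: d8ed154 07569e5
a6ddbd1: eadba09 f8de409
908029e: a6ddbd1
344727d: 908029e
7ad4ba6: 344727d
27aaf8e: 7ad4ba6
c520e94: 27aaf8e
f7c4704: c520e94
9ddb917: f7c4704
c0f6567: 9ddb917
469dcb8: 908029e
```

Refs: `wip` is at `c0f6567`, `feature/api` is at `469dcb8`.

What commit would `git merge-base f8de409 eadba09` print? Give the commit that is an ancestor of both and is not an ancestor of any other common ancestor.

f8de409

Ancestors of f8de409: {07569e5, f8de409}.
Ancestors of eadba09: {07569e5, d8ed154, eadba09, f8de409}.
Common ancestors: {07569e5, f8de409}.
Among these, f8de409 is not an ancestor of any other common ancestor — it is the merge base.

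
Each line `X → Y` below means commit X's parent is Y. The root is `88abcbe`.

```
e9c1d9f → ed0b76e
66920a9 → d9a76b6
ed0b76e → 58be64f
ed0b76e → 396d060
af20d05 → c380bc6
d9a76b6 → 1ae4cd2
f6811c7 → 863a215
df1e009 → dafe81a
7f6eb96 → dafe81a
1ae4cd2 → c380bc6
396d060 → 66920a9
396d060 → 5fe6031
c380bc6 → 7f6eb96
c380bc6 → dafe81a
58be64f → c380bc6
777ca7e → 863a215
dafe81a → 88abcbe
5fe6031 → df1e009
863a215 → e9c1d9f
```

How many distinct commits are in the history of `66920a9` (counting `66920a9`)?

Walking parent pointers from 66920a9: reachable set = {1ae4cd2, 66920a9, 7f6eb96, 88abcbe, c380bc6, d9a76b6, dafe81a}.
That is 7 commits.

7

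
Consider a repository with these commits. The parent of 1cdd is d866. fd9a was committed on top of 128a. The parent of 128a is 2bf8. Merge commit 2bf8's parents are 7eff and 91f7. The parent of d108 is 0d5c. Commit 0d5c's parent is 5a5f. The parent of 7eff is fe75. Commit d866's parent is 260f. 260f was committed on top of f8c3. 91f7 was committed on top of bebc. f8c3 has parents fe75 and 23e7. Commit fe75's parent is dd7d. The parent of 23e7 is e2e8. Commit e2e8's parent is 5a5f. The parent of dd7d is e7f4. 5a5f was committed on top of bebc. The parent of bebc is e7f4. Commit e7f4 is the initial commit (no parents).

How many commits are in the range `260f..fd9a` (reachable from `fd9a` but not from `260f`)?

Reachable from fd9a: {128a, 2bf8, 7eff, 91f7, bebc, dd7d, e7f4, fd9a, fe75}.
Reachable from 260f: {23e7, 260f, 5a5f, bebc, dd7d, e2e8, e7f4, f8c3, fe75}.
In fd9a's history but not 260f's: {128a, 2bf8, 7eff, 91f7, fd9a} — 5 commits.

5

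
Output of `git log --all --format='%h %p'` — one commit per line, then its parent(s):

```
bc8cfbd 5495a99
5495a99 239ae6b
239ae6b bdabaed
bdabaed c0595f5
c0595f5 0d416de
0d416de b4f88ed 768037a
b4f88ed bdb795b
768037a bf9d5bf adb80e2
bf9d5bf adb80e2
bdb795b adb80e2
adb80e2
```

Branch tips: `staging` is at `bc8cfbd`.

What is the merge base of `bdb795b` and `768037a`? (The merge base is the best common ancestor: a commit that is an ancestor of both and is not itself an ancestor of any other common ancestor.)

adb80e2

Ancestors of bdb795b: {adb80e2, bdb795b}.
Ancestors of 768037a: {768037a, adb80e2, bf9d5bf}.
Common ancestors: {adb80e2}.
The only common ancestor is adb80e2, so it is the merge base.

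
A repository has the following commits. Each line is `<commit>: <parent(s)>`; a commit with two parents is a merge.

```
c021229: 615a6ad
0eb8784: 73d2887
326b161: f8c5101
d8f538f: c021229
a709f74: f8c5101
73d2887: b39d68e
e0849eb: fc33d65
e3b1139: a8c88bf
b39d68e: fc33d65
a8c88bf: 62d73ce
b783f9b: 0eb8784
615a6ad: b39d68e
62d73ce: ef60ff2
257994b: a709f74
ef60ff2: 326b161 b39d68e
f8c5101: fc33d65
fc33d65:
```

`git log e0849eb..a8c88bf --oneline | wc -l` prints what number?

6

Reachable from a8c88bf: {326b161, 62d73ce, a8c88bf, b39d68e, ef60ff2, f8c5101, fc33d65}.
Reachable from e0849eb: {e0849eb, fc33d65}.
In a8c88bf's history but not e0849eb's: {326b161, 62d73ce, a8c88bf, b39d68e, ef60ff2, f8c5101} — 6 commits.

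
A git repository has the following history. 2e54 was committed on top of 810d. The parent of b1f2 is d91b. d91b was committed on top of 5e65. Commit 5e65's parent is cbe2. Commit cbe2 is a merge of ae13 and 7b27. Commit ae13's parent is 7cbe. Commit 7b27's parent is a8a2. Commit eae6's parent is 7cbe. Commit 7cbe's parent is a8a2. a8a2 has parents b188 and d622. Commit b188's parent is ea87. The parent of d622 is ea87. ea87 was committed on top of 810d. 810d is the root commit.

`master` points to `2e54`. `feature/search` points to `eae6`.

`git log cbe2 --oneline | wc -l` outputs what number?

Walking parent pointers from cbe2: reachable set = {7b27, 7cbe, 810d, a8a2, ae13, b188, cbe2, d622, ea87}.
That is 9 commits.

9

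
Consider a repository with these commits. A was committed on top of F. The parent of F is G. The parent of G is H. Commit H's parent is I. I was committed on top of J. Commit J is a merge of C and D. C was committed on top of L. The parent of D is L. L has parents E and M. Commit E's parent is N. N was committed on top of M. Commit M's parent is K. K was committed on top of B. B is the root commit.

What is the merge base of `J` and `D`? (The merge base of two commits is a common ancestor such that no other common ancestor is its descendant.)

Ancestors of J: {B, C, D, E, J, K, L, M, N}.
Ancestors of D: {B, D, E, K, L, M, N}.
Common ancestors: {B, D, E, K, L, M, N}.
Among these, D is not an ancestor of any other common ancestor — it is the merge base.

D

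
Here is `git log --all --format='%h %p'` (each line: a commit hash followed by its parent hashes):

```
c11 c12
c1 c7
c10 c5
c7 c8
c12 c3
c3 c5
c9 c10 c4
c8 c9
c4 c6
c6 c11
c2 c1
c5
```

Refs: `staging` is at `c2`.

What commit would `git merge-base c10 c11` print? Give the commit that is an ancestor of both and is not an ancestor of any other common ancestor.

c5

Ancestors of c10: {c10, c5}.
Ancestors of c11: {c11, c12, c3, c5}.
Common ancestors: {c5}.
The only common ancestor is c5, so it is the merge base.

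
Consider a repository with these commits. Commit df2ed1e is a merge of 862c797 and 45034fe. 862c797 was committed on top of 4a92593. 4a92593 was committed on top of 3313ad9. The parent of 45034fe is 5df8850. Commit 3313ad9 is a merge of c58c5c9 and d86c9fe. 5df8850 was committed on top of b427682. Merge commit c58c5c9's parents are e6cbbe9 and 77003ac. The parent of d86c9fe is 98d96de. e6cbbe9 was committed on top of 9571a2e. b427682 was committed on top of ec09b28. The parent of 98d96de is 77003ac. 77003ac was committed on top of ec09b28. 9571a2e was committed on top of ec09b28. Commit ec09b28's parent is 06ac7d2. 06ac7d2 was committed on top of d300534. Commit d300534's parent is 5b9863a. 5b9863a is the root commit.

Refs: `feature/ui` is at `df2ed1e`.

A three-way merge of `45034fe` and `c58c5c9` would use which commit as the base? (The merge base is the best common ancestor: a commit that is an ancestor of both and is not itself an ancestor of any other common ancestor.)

ec09b28

Ancestors of 45034fe: {06ac7d2, 45034fe, 5b9863a, 5df8850, b427682, d300534, ec09b28}.
Ancestors of c58c5c9: {06ac7d2, 5b9863a, 77003ac, 9571a2e, c58c5c9, d300534, e6cbbe9, ec09b28}.
Common ancestors: {06ac7d2, 5b9863a, d300534, ec09b28}.
Among these, ec09b28 is not an ancestor of any other common ancestor — it is the merge base.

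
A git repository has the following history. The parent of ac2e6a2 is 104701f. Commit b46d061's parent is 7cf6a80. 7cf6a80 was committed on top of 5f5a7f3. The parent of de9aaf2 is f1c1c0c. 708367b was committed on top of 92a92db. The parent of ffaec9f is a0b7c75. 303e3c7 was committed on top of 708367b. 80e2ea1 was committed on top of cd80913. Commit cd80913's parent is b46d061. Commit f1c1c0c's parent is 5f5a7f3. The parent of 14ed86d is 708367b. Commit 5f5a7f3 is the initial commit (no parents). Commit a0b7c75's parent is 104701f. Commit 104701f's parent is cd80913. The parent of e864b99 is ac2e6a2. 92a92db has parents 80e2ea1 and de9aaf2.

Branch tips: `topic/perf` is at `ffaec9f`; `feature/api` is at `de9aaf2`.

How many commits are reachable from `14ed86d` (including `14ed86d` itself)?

10

Walking parent pointers from 14ed86d: reachable set = {14ed86d, 5f5a7f3, 708367b, 7cf6a80, 80e2ea1, 92a92db, b46d061, cd80913, de9aaf2, f1c1c0c}.
That is 10 commits.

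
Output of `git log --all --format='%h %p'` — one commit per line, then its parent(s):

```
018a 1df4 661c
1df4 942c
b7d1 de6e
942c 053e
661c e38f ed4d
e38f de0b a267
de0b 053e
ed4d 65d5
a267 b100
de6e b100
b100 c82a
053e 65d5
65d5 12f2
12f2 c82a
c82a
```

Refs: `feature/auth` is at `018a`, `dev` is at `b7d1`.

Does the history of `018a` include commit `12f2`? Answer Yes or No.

Ancestors of 018a (commits reachable by following parents): {018a, 053e, 12f2, 1df4, 65d5, 661c, 942c, a267, b100, c82a, de0b, e38f, ed4d}.
12f2 is in that set, so it is an ancestor of 018a.

Yes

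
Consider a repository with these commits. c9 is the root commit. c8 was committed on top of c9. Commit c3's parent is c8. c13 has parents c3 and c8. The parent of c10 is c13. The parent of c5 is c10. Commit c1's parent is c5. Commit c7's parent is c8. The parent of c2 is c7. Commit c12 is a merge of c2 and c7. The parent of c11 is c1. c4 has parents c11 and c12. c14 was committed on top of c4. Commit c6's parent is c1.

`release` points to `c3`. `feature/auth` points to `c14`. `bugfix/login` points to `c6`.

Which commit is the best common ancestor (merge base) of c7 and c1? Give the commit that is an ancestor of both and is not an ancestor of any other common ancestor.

c8

Ancestors of c7: {c7, c8, c9}.
Ancestors of c1: {c1, c10, c13, c3, c5, c8, c9}.
Common ancestors: {c8, c9}.
Among these, c8 is not an ancestor of any other common ancestor — it is the merge base.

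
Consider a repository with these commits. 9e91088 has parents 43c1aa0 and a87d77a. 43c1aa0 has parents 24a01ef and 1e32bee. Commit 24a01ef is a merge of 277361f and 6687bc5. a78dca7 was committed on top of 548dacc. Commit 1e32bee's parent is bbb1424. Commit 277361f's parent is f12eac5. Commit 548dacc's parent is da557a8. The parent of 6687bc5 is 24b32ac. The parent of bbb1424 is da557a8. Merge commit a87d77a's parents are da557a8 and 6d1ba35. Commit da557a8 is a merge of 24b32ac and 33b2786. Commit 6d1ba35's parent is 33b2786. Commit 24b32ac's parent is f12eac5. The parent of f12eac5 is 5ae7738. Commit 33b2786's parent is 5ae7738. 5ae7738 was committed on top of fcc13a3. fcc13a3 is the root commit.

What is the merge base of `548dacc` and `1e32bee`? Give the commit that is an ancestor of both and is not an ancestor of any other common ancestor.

Ancestors of 548dacc: {24b32ac, 33b2786, 548dacc, 5ae7738, da557a8, f12eac5, fcc13a3}.
Ancestors of 1e32bee: {1e32bee, 24b32ac, 33b2786, 5ae7738, bbb1424, da557a8, f12eac5, fcc13a3}.
Common ancestors: {24b32ac, 33b2786, 5ae7738, da557a8, f12eac5, fcc13a3}.
Among these, da557a8 is not an ancestor of any other common ancestor — it is the merge base.

da557a8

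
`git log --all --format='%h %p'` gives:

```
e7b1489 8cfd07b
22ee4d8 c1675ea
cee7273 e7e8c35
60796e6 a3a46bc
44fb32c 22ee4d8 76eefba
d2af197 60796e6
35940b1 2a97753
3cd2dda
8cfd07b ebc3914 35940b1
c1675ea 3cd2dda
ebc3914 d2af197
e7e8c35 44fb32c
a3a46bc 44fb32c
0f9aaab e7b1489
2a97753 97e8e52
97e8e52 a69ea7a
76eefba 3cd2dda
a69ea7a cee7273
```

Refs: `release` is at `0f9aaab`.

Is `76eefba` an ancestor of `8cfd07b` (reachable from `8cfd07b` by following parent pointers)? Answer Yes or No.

Ancestors of 8cfd07b (commits reachable by following parents): {22ee4d8, 2a97753, 35940b1, 3cd2dda, 44fb32c, 60796e6, 76eefba, 8cfd07b, 97e8e52, a3a46bc, a69ea7a, c1675ea, cee7273, d2af197, e7e8c35, ebc3914}.
76eefba is in that set, so it is an ancestor of 8cfd07b.

Yes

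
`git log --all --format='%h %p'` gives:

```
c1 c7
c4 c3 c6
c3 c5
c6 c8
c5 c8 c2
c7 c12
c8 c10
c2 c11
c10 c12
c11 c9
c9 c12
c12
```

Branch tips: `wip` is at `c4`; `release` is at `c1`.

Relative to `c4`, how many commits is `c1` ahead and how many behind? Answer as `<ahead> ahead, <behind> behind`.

Reachable from c1: {c1, c12, c7}.
Reachable from c4: {c10, c11, c12, c2, c3, c4, c5, c6, c8, c9}.
Only in c1's history (ahead): {c1, c7} — 2.
Only in c4's history (behind): {c10, c11, c2, c3, c4, c5, c6, c8, c9} — 9.

2 ahead, 9 behind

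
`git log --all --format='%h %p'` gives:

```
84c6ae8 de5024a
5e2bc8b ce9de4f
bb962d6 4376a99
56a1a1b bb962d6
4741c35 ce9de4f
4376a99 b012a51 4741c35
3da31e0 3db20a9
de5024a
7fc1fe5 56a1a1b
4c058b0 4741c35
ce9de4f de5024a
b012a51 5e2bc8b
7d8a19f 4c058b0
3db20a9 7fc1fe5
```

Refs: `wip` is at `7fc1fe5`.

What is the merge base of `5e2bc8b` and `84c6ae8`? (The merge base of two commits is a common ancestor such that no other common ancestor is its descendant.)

Ancestors of 5e2bc8b: {5e2bc8b, ce9de4f, de5024a}.
Ancestors of 84c6ae8: {84c6ae8, de5024a}.
Common ancestors: {de5024a}.
The only common ancestor is de5024a, so it is the merge base.

de5024a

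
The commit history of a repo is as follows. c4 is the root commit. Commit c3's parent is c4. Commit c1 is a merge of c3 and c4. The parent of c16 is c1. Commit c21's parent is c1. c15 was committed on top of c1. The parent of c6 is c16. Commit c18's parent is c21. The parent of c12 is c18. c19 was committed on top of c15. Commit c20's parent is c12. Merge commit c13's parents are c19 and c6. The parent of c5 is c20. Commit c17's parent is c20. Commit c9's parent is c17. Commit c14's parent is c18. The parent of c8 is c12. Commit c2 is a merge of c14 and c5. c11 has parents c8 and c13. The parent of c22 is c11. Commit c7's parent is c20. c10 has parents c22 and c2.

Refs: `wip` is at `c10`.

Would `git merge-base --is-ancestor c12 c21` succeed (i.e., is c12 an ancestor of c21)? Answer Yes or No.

Ancestors of c21: {c1, c21, c3, c4}.
c12 is not in that set, so it is not an ancestor of c21.

No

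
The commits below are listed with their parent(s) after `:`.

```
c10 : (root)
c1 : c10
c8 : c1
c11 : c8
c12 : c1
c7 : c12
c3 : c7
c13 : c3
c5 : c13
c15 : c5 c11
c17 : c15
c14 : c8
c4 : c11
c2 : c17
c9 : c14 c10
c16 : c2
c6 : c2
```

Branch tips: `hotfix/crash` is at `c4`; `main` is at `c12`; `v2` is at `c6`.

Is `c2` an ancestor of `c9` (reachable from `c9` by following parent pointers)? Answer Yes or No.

No

Ancestors of c9: {c1, c10, c14, c8, c9}.
c2 is not in that set, so it is not an ancestor of c9.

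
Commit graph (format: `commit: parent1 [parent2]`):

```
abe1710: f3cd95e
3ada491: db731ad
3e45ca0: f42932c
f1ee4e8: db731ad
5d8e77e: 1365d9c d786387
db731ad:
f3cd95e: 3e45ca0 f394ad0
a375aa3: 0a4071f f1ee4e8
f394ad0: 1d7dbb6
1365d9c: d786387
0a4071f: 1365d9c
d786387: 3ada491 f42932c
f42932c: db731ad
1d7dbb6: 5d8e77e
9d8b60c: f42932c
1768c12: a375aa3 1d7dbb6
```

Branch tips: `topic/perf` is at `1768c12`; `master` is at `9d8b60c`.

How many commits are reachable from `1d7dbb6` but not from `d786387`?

Reachable from 1d7dbb6: {1365d9c, 1d7dbb6, 3ada491, 5d8e77e, d786387, db731ad, f42932c}.
Reachable from d786387: {3ada491, d786387, db731ad, f42932c}.
In 1d7dbb6's history but not d786387's: {1365d9c, 1d7dbb6, 5d8e77e} — 3 commits.

3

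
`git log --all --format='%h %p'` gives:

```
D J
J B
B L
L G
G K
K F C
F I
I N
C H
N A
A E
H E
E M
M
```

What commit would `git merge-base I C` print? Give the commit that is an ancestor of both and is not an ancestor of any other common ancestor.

E

Ancestors of I: {A, E, I, M, N}.
Ancestors of C: {C, E, H, M}.
Common ancestors: {E, M}.
Among these, E is not an ancestor of any other common ancestor — it is the merge base.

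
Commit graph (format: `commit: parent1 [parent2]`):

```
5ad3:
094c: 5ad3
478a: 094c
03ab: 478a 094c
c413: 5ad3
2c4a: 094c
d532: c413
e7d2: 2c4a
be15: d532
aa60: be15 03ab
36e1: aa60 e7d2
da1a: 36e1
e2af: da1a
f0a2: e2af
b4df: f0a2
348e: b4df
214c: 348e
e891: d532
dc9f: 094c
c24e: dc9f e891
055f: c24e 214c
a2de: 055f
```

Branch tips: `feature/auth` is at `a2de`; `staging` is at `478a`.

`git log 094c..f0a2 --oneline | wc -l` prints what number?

12

Reachable from f0a2: {03ab, 094c, 2c4a, 36e1, 478a, 5ad3, aa60, be15, c413, d532, da1a, e2af, e7d2, f0a2}.
Reachable from 094c: {094c, 5ad3}.
In f0a2's history but not 094c's: {03ab, 2c4a, 36e1, 478a, aa60, be15, c413, d532, da1a, e2af, e7d2, f0a2} — 12 commits.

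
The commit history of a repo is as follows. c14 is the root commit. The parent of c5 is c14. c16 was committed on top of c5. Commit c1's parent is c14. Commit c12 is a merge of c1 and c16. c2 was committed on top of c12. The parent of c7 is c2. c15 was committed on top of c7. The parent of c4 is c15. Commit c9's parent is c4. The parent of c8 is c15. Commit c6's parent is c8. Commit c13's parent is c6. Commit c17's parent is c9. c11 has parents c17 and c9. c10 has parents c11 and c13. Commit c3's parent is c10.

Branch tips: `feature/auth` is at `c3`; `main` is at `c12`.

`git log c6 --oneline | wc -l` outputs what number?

Walking parent pointers from c6: reachable set = {c1, c12, c14, c15, c16, c2, c5, c6, c7, c8}.
That is 10 commits.

10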